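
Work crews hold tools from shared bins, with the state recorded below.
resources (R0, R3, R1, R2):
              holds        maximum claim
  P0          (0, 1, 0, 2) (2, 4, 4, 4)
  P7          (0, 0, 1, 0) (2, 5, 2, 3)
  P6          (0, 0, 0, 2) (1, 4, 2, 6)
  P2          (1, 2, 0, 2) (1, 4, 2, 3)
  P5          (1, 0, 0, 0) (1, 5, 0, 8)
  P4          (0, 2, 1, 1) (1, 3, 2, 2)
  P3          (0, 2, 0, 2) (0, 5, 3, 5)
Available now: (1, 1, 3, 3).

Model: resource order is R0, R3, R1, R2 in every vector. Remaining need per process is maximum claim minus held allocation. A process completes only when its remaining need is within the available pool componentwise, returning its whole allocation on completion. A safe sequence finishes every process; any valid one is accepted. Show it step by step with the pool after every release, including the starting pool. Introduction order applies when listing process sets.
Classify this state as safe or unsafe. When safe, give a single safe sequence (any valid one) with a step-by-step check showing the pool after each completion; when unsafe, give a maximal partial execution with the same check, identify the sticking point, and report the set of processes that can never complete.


SAFE, for example via the order P4, P2, P6, P5, P3, P7, P0.
Key observation: P4 marks the first exact bind of the order: its need (1, 1, 1, 1) fits the free (1, 1, 3, 3) with zero slack on a requested resource.
Step-by-step check:
  pool = (1, 1, 3, 3)
  P4 needs (1, 1, 1, 1) <= (1, 1, 3, 3) -> finishes; pool += (0, 2, 1, 1) = (1, 3, 4, 4)
  P2 needs (0, 2, 2, 1) <= (1, 3, 4, 4) -> finishes; pool += (1, 2, 0, 2) = (2, 5, 4, 6)
  P6 needs (1, 4, 2, 4) <= (2, 5, 4, 6) -> finishes; pool += (0, 0, 0, 2) = (2, 5, 4, 8)
  P5 needs (0, 5, 0, 8) <= (2, 5, 4, 8) -> finishes; pool += (1, 0, 0, 0) = (3, 5, 4, 8)
  P3 needs (0, 3, 3, 3) <= (3, 5, 4, 8) -> finishes; pool += (0, 2, 0, 2) = (3, 7, 4, 10)
  P7 needs (2, 5, 1, 3) <= (3, 7, 4, 10) -> finishes; pool += (0, 0, 1, 0) = (3, 7, 5, 10)
  P0 needs (2, 3, 4, 2) <= (3, 7, 5, 10) -> finishes; pool += (0, 1, 0, 2) = (3, 8, 5, 12)


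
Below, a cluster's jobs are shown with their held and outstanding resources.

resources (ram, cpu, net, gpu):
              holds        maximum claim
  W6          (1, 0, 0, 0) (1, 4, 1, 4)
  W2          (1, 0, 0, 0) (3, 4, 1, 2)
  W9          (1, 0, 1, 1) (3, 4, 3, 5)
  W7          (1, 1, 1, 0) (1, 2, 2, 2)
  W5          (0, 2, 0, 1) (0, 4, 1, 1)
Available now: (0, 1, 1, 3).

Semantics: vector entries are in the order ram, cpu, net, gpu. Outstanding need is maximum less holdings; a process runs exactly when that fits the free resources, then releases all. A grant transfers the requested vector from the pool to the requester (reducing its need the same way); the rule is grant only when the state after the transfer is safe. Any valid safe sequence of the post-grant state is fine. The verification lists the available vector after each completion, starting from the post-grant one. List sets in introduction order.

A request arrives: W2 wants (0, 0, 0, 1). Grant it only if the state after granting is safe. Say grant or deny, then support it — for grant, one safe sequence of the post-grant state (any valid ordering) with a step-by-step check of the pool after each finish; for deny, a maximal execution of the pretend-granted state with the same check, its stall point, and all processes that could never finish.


DENY. Granting would leave the state unsafe.
Key observation: after W7, W5 the pool peaks at (1, 4, 2, 3), and each blocked process is short somewhere: W6 on gpu; W2 on ram; W9 on ram, gpu.
Pretend the grant happened; the run W7, W5 goes as far as possible. Verifying each step:
  pool = (0, 1, 1, 2)
  W7: need (0, 1, 1, 2) fits (0, 1, 1, 2); releases (1, 1, 1, 0), pool now (1, 2, 2, 2)
  W5: need (0, 2, 1, 0) fits (1, 2, 2, 2); releases (0, 2, 0, 1), pool now (1, 4, 2, 3)
  W6 cannot run: need (0, 4, 1, 4) vs free (1, 4, 2, 3) (insufficient gpu)
  W2 cannot run: need (2, 4, 1, 1) vs free (1, 4, 2, 3) (insufficient ram)
  W9 cannot run: need (2, 4, 2, 4) vs free (1, 4, 2, 3) (insufficient ram and gpu)
Had the request been granted, W6, W2 and W9 could never finish.


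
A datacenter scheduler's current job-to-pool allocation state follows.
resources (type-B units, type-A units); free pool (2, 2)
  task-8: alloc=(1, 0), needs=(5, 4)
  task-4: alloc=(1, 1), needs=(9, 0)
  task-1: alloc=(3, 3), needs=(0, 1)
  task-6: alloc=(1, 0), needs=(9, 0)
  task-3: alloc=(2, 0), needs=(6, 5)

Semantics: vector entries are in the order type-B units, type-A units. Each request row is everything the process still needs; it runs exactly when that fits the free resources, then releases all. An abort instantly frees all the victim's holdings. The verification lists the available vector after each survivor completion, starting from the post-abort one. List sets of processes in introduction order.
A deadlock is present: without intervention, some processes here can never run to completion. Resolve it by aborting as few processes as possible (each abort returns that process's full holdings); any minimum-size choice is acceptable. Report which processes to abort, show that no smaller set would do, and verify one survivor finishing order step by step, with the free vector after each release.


Abort task-4.
Key observation: the deadlocked task-6 becomes finishable only because task-4 released (1, 1); it completes at step 4 below.
Minimality: the empty abort set fails — the state is deadlocked as it stands.
One survivor order: task-1, task-3, task-8, task-6. Step-by-step check (post-abort pool first):
  pool = (3, 3)
  task-1: need (0, 1) fits (3, 3); releases (3, 3), pool now (6, 6)
  task-3: need (6, 5) fits (6, 6); releases (2, 0), pool now (8, 6)
  task-8: need (5, 4) fits (8, 6); releases (1, 0), pool now (9, 6)
  task-6: need (9, 0) fits (9, 6); releases (1, 0), pool now (10, 6)


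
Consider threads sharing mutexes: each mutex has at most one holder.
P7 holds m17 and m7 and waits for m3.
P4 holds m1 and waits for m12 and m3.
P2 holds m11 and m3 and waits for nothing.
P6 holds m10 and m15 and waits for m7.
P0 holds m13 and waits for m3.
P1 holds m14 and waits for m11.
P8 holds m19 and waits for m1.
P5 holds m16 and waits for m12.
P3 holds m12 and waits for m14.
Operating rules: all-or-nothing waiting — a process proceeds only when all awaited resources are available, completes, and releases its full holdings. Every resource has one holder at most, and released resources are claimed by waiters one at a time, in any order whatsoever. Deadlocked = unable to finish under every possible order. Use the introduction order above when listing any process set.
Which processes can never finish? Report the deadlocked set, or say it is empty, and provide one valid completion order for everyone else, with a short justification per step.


No process is deadlocked.
Key observation: although several processes wait, no cycle exists — each chain bottoms out at a free runner.
The rest can finish in the order P2, P0, P7, P1, P3, P5, P6, P4, P8.
Step-by-step check:
  run P2 (it waits on nothing); releases m11 and m3
  P0 waits on m3 — all released -> runs and releases m13
  P7 waits on m3 — all released -> runs and releases m17 and m7
  P1 waits on m11 — all released -> runs and releases m14
  P3 waits on m14 — all released -> runs and releases m12
  P5 waits on m12 — all released -> runs and releases m16
  P6 waits on m7 — all released -> runs and releases m10 and m15
  P4 waits on m12 and m3 — all released -> runs and releases m1
  P8 waits on m1 — all released -> runs and releases m19


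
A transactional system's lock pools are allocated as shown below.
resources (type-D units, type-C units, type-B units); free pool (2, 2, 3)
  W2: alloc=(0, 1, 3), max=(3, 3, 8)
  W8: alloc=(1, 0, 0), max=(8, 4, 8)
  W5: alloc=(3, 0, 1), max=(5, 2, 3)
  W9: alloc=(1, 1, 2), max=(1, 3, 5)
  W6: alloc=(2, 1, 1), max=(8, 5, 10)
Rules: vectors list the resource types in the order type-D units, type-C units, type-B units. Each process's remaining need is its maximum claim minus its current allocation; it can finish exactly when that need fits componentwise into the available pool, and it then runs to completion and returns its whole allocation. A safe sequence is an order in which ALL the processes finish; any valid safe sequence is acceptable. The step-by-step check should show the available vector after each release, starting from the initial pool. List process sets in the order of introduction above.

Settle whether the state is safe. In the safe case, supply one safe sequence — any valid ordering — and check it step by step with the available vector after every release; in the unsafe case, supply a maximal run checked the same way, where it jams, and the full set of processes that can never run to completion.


SAFE — a valid safe sequence is W9, W5, W2, W6, W8.
Key observation: reading the order forward, W9 is the first process whose need (0, 2, 3) meets the free pool (2, 2, 3) exactly on a resource it requests.
Step-by-step check:
  pool = (2, 2, 3)
  W9: need (0, 2, 3) fits (2, 2, 3); releases (1, 1, 2), pool now (3, 3, 5)
  W5: need (2, 2, 2) fits (3, 3, 5); releases (3, 0, 1), pool now (6, 3, 6)
  W2: need (3, 2, 5) fits (6, 3, 6); releases (0, 1, 3), pool now (6, 4, 9)
  W6: need (6, 4, 9) fits (6, 4, 9); releases (2, 1, 1), pool now (8, 5, 10)
  W8: need (7, 4, 8) fits (8, 5, 10); releases (1, 0, 0), pool now (9, 5, 10)


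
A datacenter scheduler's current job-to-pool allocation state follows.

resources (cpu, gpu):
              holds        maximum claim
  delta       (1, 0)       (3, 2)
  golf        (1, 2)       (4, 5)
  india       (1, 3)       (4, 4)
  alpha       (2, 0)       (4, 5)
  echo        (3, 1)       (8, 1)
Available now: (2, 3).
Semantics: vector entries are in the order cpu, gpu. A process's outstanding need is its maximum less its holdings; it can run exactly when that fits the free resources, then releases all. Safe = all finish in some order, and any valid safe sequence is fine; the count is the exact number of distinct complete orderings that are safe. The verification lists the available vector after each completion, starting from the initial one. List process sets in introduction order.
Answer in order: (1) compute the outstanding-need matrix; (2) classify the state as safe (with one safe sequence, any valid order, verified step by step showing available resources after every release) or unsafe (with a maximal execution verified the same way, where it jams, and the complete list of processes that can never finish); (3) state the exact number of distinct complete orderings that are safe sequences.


(1) Need matrix, components ordered cpu, gpu:
  delta: (2, 2)
  golf: (3, 3)
  india: (3, 1)
  alpha: (2, 5)
  echo: (5, 0)
(2) SAFE, for example via the order delta, india, golf, echo, alpha.
Key observation: reading the order forward, delta is the first process whose need (2, 2) meets the free pool (2, 3) exactly on a resource it requests.
Step-by-step check:
  pool = (2, 3)
  delta needs (2, 2) <= (2, 3) -> finishes; pool += (1, 0) = (3, 3)
  india needs (3, 1) <= (3, 3) -> finishes; pool += (1, 3) = (4, 6)
  golf needs (3, 3) <= (4, 6) -> finishes; pool += (1, 2) = (5, 8)
  echo needs (5, 0) <= (5, 8) -> finishes; pool += (3, 1) = (8, 9)
  alpha needs (2, 5) <= (8, 9) -> finishes; pool += (2, 0) = (10, 9)
(3) The exact count: 8 of the possible complete orderings are safe sequences.


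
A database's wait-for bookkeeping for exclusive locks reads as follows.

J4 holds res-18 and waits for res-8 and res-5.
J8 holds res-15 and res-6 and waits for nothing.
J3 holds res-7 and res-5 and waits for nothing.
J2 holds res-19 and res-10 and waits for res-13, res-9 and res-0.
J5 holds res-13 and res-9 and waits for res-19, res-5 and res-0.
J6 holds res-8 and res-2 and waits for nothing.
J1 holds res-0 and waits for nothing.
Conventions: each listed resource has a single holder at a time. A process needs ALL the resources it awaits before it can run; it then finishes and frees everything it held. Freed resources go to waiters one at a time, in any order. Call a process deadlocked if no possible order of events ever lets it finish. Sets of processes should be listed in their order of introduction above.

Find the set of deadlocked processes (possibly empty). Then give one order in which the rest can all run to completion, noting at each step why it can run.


Deadlocked set: J2 and J5.
Key observation: the loop J2 -> J5 -> J2 blocks itself forever; no other process is dragged down with it.
One completion order for the rest: J6, J3, J4, J8, J1.
Step-by-step check:
  run J6 (it waits on nothing); releases res-8 and res-2
  run J3 (it waits on nothing); releases res-7 and res-5
  J4: everything it awaited (res-8 and res-5) is free; runs, freeing res-18
  run J8 (it waits on nothing); releases res-15 and res-6
  run J1 (it waits on nothing); releases res-0


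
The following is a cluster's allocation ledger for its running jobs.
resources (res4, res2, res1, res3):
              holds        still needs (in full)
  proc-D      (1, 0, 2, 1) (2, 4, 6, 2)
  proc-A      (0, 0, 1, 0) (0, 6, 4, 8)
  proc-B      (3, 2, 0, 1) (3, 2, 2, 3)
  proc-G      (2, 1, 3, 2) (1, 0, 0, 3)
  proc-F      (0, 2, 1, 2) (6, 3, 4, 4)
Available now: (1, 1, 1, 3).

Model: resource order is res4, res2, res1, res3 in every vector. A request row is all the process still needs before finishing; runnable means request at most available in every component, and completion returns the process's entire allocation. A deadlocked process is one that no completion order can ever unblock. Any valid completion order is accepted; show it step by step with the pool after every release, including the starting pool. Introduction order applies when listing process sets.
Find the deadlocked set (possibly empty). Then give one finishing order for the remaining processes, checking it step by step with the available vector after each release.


Nothing here is deadlocked.
Key observation: beginning at proc-G, releases accumulate fast enough that every process eventually fits.
The rest can finish in the order proc-G, proc-B, proc-F, proc-A, proc-D. Walking it through:
  pool = (1, 1, 1, 3)
  proc-G needs (1, 0, 0, 3) <= (1, 1, 1, 3) -> finishes; pool += (2, 1, 3, 2) = (3, 2, 4, 5)
  proc-B needs (3, 2, 2, 3) <= (3, 2, 4, 5) -> finishes; pool += (3, 2, 0, 1) = (6, 4, 4, 6)
  proc-F needs (6, 3, 4, 4) <= (6, 4, 4, 6) -> finishes; pool += (0, 2, 1, 2) = (6, 6, 5, 8)
  proc-A needs (0, 6, 4, 8) <= (6, 6, 5, 8) -> finishes; pool += (0, 0, 1, 0) = (6, 6, 6, 8)
  proc-D needs (2, 4, 6, 2) <= (6, 6, 6, 8) -> finishes; pool += (1, 0, 2, 1) = (7, 6, 8, 9)


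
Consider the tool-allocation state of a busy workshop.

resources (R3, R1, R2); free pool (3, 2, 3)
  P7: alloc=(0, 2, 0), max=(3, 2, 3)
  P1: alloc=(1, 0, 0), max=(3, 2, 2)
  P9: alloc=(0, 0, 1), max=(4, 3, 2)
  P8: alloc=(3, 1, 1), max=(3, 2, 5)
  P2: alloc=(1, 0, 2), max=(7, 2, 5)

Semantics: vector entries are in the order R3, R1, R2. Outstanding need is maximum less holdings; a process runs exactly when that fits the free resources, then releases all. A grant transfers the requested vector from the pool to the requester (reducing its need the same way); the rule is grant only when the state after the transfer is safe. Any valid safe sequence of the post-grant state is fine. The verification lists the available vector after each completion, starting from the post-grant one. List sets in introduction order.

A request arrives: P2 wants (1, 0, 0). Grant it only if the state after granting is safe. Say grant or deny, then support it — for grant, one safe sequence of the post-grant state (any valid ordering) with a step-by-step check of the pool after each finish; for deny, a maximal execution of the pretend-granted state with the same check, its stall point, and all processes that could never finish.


DENY — the pretend-granted state is unsafe.
Key observation: after P1, P7 the pool peaks at (3, 4, 3), and each blocked process is short somewhere: P9 on R3; P8 on R2; P2 on R3.
On the post-grant state, P1, P7 is a maximal run — nothing extends it. Verifying each step:
  pool = (2, 2, 3)
  P1: need (2, 2, 2) fits (2, 2, 3); releases (1, 0, 0), pool now (3, 2, 3)
  P7: need (3, 0, 3) fits (3, 2, 3); releases (0, 2, 0), pool now (3, 4, 3)
  blocked: P9 wants (4, 3, 1), pool (3, 4, 3) — not enough R3
  blocked: P8 wants (0, 1, 4), pool (3, 4, 3) — not enough R2
  blocked: P2 wants (5, 2, 3), pool (3, 4, 3) — not enough R3
Had the request been granted, P9, P8 and P2 could never finish.


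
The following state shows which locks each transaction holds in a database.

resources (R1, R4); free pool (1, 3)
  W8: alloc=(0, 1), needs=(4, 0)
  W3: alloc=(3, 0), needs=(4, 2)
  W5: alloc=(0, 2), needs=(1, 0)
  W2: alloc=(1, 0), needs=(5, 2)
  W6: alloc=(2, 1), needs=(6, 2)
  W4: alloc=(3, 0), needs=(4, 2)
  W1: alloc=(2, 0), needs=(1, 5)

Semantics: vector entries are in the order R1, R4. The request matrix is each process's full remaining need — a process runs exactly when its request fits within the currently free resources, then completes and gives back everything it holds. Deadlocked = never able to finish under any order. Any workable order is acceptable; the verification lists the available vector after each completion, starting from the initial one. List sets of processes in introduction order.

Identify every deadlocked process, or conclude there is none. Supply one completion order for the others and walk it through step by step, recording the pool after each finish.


Deadlocked set: W8, W3, W2, W6 and W4.
Key observation: after W5, W1 complete, (3, 5) is the best the pool ever gets, yet each leftover process wants more R1.
A valid finishing order for the others: W5, W1. Verifying each step:
  pool = (1, 3)
  W5: need (1, 0) fits (1, 3); releases (0, 2), pool now (1, 5)
  W1: need (1, 5) fits (1, 5); releases (2, 0), pool now (3, 5)
The blocked processes can never fit:
  blocked: W8 wants (4, 0), pool (3, 5) — not enough R1
  blocked: W3 wants (4, 2), pool (3, 5) — not enough R1
  blocked: W2 wants (5, 2), pool (3, 5) — not enough R1
  blocked: W6 wants (6, 2), pool (3, 5) — not enough R1
  blocked: W4 wants (4, 2), pool (3, 5) — not enough R1


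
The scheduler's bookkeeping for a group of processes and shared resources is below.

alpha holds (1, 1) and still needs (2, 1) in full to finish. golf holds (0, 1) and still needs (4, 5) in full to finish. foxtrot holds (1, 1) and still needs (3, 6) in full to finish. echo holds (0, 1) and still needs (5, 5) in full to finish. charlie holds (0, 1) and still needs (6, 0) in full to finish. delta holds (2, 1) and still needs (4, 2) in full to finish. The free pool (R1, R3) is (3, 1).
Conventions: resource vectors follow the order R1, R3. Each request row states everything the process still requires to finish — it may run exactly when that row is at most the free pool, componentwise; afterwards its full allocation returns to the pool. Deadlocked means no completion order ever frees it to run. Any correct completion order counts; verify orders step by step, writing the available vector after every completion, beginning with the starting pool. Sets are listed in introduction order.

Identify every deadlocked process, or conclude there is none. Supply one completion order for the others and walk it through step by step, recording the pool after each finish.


The deadlocked set is golf, foxtrot and echo.
Key observation: once alpha, delta, charlie finish, the pool peaks at (6, 4) — and every remaining process still needs more R3 than that.
One completion order for the rest: alpha, delta, charlie. Verifying each step:
  pool = (3, 1)
  alpha: need (2, 1) fits (3, 1); releases (1, 1), pool now (4, 2)
  delta: need (4, 2) fits (4, 2); releases (2, 1), pool now (6, 3)
  charlie: need (6, 0) fits (6, 3); releases (0, 1), pool now (6, 4)
The blocked processes can never fit:
  golf still needs (4, 5) but only (6, 4) is free — short on R3
  foxtrot still needs (3, 6) but only (6, 4) is free — short on R3
  echo still needs (5, 5) but only (6, 4) is free — short on R3


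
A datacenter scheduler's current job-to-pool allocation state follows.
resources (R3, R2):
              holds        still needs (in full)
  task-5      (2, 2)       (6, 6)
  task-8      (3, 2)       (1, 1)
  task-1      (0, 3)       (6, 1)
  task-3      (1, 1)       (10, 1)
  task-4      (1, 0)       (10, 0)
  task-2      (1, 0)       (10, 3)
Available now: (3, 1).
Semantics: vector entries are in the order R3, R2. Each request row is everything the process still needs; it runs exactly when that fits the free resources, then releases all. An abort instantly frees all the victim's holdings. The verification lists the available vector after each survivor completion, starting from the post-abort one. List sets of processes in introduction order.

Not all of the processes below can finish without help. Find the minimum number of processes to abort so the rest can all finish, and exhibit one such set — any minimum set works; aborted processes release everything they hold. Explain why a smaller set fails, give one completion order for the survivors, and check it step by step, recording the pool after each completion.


The answer: abort task-3 and task-4.
Key observation: the returned (2, 1) from task-3 and task-4 is what brings task-2 — unrunnable before, under any order — into play at step 4.
Why nothing smaller works — every single abort fails: task-5 alone leaves task-3 blocked (short on R3); task-8 alone leaves task-3 blocked (short on R3); task-1 alone leaves task-3 blocked (short on R3); task-3 alone leaves task-4 blocked (short on R3); task-4 alone leaves task-3 blocked (short on R3); task-2 alone leaves task-3 blocked (short on R3).
One survivor order: task-8, task-1, task-5, task-2. Check, step by step (post-abort pool first):
  pool = (5, 2)
  task-8 needs (1, 1) <= (5, 2) -> finishes; pool += (3, 2) = (8, 4)
  task-1 needs (6, 1) <= (8, 4) -> finishes; pool += (0, 3) = (8, 7)
  task-5 needs (6, 6) <= (8, 7) -> finishes; pool += (2, 2) = (10, 9)
  task-2 needs (10, 3) <= (10, 9) -> finishes; pool += (1, 0) = (11, 9)


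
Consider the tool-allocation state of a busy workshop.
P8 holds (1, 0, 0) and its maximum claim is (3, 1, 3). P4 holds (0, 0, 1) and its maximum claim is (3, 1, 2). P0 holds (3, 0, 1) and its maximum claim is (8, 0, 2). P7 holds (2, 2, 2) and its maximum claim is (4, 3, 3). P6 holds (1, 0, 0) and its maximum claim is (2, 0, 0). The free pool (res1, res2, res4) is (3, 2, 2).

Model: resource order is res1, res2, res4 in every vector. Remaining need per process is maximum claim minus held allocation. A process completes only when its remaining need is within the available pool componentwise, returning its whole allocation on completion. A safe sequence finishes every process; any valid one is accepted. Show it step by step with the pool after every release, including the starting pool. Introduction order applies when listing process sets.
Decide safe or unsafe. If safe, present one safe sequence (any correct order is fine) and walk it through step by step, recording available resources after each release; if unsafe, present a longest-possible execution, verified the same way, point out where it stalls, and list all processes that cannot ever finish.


SAFE — a valid safe sequence is P6, P7, P0, P4, P8.
Key observation: every step clears its requested resources with room to spare; the minimum clearance is 1, first at P7 — (2, 1, 1) vs (4, 2, 2) free.
Walking it through:
  pool = (3, 2, 2)
  P6: need (1, 0, 0) fits (3, 2, 2); releases (1, 0, 0), pool now (4, 2, 2)
  P7: need (2, 1, 1) fits (4, 2, 2); releases (2, 2, 2), pool now (6, 4, 4)
  P0: need (5, 0, 1) fits (6, 4, 4); releases (3, 0, 1), pool now (9, 4, 5)
  P4: need (3, 1, 1) fits (9, 4, 5); releases (0, 0, 1), pool now (9, 4, 6)
  P8: need (2, 1, 3) fits (9, 4, 6); releases (1, 0, 0), pool now (10, 4, 6)


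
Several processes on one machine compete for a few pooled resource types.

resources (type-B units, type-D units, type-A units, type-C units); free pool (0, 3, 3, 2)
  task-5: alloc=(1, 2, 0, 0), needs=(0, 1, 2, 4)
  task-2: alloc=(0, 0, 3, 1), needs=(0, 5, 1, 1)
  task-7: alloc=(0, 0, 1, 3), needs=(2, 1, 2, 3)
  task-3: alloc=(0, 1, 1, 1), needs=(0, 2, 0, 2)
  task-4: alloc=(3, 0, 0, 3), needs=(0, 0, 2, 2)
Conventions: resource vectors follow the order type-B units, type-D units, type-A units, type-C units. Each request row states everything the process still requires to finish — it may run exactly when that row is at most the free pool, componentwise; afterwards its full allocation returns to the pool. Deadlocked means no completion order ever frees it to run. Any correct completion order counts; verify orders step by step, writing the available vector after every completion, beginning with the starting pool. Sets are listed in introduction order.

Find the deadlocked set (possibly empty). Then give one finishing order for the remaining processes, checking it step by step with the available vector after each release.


Nothing here is deadlocked.
Key observation: no deadlock: task-3 fits now, and the freed resources carry the rest through.
One completion order for the rest: task-3, task-4, task-5, task-7, task-2. Verifying each step:
  pool = (0, 3, 3, 2)
  run task-3 (needs (0, 2, 0, 2), free (0, 3, 3, 2)); after release of (0, 1, 1, 1) the pool is (0, 4, 4, 3)
  run task-4 (needs (0, 0, 2, 2), free (0, 4, 4, 3)); after release of (3, 0, 0, 3) the pool is (3, 4, 4, 6)
  run task-5 (needs (0, 1, 2, 4), free (3, 4, 4, 6)); after release of (1, 2, 0, 0) the pool is (4, 6, 4, 6)
  run task-7 (needs (2, 1, 2, 3), free (4, 6, 4, 6)); after release of (0, 0, 1, 3) the pool is (4, 6, 5, 9)
  run task-2 (needs (0, 5, 1, 1), free (4, 6, 5, 9)); after release of (0, 0, 3, 1) the pool is (4, 6, 8, 10)


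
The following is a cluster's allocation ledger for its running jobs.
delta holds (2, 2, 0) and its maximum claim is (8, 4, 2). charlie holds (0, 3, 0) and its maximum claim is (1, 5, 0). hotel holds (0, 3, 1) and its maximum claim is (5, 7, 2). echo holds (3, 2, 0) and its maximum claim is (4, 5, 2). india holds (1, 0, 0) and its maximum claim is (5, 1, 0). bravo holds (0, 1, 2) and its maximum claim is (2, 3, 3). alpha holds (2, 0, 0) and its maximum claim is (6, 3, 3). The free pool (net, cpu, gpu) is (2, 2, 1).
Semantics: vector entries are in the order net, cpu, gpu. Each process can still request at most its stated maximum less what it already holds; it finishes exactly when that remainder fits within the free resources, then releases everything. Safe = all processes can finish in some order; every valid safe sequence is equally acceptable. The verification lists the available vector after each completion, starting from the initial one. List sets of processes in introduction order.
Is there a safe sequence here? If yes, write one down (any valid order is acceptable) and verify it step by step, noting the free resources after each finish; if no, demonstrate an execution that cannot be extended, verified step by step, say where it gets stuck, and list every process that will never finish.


SAFE — a valid safe sequence is bravo, echo, hotel, alpha, delta, charlie, india.
Key observation: the first exact fit in this order is bravo — it needs (2, 2, 1) with (2, 2, 1) free, meeting a requested resource to the last unit.
Walking it through:
  pool = (2, 2, 1)
  run bravo (needs (2, 2, 1), free (2, 2, 1)); after release of (0, 1, 2) the pool is (2, 3, 3)
  run echo (needs (1, 3, 2), free (2, 3, 3)); after release of (3, 2, 0) the pool is (5, 5, 3)
  run hotel (needs (5, 4, 1), free (5, 5, 3)); after release of (0, 3, 1) the pool is (5, 8, 4)
  run alpha (needs (4, 3, 3), free (5, 8, 4)); after release of (2, 0, 0) the pool is (7, 8, 4)
  run delta (needs (6, 2, 2), free (7, 8, 4)); after release of (2, 2, 0) the pool is (9, 10, 4)
  run charlie (needs (1, 2, 0), free (9, 10, 4)); after release of (0, 3, 0) the pool is (9, 13, 4)
  run india (needs (4, 1, 0), free (9, 13, 4)); after release of (1, 0, 0) the pool is (10, 13, 4)


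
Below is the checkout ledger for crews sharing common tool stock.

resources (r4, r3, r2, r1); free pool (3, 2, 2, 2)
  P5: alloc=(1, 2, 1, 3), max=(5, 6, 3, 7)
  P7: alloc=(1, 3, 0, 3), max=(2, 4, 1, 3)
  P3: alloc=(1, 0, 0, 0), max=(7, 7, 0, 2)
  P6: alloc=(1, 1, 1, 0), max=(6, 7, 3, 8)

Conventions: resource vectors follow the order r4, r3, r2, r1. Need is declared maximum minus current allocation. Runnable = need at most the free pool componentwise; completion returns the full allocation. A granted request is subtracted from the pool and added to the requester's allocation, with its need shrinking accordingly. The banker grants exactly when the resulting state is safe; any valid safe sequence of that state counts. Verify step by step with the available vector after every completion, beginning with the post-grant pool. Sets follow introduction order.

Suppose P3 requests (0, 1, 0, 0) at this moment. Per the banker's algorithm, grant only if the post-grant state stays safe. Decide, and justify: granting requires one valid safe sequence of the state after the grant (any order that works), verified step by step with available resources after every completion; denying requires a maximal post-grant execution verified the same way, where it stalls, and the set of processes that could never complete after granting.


GRANT. The post-grant state is safe; one safe sequence: P7, P5, P6, P3.
Key observation: the transfer keeps a workable pool ((3, 1, 2, 2)); P7 starts the safe sequence.
Verifying the post-grant state step by step:
  pool = (3, 1, 2, 2)
  P7 needs (1, 1, 1, 0) <= (3, 1, 2, 2) -> finishes; pool += (1, 3, 0, 3) = (4, 4, 2, 5)
  P5 needs (4, 4, 2, 4) <= (4, 4, 2, 5) -> finishes; pool += (1, 2, 1, 3) = (5, 6, 3, 8)
  P6 needs (5, 6, 2, 8) <= (5, 6, 3, 8) -> finishes; pool += (1, 1, 1, 0) = (6, 7, 4, 8)
  P3 needs (6, 6, 0, 2) <= (6, 7, 4, 8) -> finishes; pool += (1, 1, 0, 0) = (7, 8, 4, 8)


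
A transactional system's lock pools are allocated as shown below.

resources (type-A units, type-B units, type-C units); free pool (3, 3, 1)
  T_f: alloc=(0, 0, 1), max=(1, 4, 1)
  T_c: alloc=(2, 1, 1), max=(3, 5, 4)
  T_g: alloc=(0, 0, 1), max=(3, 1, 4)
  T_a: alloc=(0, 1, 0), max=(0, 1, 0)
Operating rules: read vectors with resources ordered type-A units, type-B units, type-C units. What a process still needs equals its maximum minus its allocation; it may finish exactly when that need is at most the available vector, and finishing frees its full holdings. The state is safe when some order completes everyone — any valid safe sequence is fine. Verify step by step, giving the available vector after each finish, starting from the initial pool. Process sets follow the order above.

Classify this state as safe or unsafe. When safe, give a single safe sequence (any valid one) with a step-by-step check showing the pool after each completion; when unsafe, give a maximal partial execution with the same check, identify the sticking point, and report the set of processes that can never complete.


The state is UNSAFE.
Key observation: even finishing T_a, T_f leaves just (3, 4, 2) free — too little type-C units for any of the remaining processes.
A maximal execution: T_a, T_f — then nothing else fits. Step-by-step check:
  pool = (3, 3, 1)
  T_a needs (0, 0, 0) <= (3, 3, 1) -> finishes; pool += (0, 1, 0) = (3, 4, 1)
  T_f needs (1, 4, 0) <= (3, 4, 1) -> finishes; pool += (0, 0, 1) = (3, 4, 2)
  T_c still needs (1, 4, 3) but only (3, 4, 2) is free — short on type-C units
  T_g still needs (3, 1, 3) but only (3, 4, 2) is free — short on type-C units
Processes that can never finish: T_c and T_g.


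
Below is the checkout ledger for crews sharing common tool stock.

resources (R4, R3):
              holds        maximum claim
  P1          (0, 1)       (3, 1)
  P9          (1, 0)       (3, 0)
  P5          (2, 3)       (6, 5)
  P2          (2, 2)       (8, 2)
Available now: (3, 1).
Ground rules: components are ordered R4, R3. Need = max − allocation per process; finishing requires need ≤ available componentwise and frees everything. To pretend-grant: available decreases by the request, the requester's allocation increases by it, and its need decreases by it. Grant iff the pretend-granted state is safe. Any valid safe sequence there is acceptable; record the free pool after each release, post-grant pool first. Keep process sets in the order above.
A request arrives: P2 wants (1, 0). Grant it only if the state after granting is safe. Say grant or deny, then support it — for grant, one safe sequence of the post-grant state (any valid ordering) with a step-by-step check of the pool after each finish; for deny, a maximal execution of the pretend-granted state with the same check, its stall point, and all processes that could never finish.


DENY: after the grant no complete ordering would exist.
Key observation: once P9, P1 finish, the pool peaks at (3, 2) — and every remaining process still needs more R4 than that.
After a pretend grant, a maximal execution: P9, P1 — then nothing else fits. Walking it through:
  pool = (2, 1)
  P9: need (2, 0) fits (2, 1); releases (1, 0), pool now (3, 1)
  P1: need (3, 0) fits (3, 1); releases (0, 1), pool now (3, 2)
  P5 still needs (4, 2) but only (3, 2) is free — short on R4
  P2 still needs (5, 0) but only (3, 2) is free — short on R4
Had the request been granted, P5 and P2 could never finish.


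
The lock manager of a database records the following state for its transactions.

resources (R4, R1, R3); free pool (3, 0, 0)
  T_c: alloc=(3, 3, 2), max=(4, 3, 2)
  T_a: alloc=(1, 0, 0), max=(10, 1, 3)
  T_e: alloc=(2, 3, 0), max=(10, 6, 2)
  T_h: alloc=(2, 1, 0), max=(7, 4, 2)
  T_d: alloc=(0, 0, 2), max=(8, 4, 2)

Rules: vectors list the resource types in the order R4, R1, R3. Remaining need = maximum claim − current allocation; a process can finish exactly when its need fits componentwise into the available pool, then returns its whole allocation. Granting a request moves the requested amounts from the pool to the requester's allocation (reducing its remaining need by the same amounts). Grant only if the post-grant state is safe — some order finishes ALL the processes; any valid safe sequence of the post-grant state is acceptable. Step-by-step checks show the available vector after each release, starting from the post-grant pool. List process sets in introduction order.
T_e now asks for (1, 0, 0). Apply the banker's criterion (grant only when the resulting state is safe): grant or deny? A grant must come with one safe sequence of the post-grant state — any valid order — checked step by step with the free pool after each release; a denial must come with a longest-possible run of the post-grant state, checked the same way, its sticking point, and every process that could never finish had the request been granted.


GRANT — the state after the grant stays safe, e.g. via T_c, T_h, T_e, T_d, T_a.
Key observation: (2, 0, 0) free after granting still covers T_c first, and each release covers the next.
Check on the post-grant state, step by step:
  pool = (2, 0, 0)
  run T_c (needs (1, 0, 0), free (2, 0, 0)); after release of (3, 3, 2) the pool is (5, 3, 2)
  run T_h (needs (5, 3, 2), free (5, 3, 2)); after release of (2, 1, 0) the pool is (7, 4, 2)
  run T_e (needs (7, 3, 2), free (7, 4, 2)); after release of (3, 3, 0) the pool is (10, 7, 2)
  run T_d (needs (8, 4, 0), free (10, 7, 2)); after release of (0, 0, 2) the pool is (10, 7, 4)
  run T_a (needs (9, 1, 3), free (10, 7, 4)); after release of (1, 0, 0) the pool is (11, 7, 4)


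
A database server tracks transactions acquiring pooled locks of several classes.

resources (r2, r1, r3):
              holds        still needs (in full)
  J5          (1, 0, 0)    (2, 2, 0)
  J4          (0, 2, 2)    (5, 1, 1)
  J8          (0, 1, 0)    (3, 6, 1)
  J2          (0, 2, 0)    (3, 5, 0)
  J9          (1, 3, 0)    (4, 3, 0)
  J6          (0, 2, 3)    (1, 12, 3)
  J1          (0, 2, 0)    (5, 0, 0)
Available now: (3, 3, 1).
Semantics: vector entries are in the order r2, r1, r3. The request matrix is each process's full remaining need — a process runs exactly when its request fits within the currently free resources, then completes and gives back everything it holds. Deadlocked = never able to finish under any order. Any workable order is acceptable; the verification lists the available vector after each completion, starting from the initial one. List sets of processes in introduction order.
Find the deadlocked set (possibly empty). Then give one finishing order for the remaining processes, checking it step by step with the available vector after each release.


Nothing here is deadlocked.
Key observation: the pool covers J5 at once, and every later process fits after earlier releases.
One completion order for the rest: J5, J9, J2, J1, J4, J8, J6. Walking it through:
  pool = (3, 3, 1)
  J5 needs (2, 2, 0) <= (3, 3, 1) -> finishes; pool += (1, 0, 0) = (4, 3, 1)
  J9 needs (4, 3, 0) <= (4, 3, 1) -> finishes; pool += (1, 3, 0) = (5, 6, 1)
  J2 needs (3, 5, 0) <= (5, 6, 1) -> finishes; pool += (0, 2, 0) = (5, 8, 1)
  J1 needs (5, 0, 0) <= (5, 8, 1) -> finishes; pool += (0, 2, 0) = (5, 10, 1)
  J4 needs (5, 1, 1) <= (5, 10, 1) -> finishes; pool += (0, 2, 2) = (5, 12, 3)
  J8 needs (3, 6, 1) <= (5, 12, 3) -> finishes; pool += (0, 1, 0) = (5, 13, 3)
  J6 needs (1, 12, 3) <= (5, 13, 3) -> finishes; pool += (0, 2, 3) = (5, 15, 6)


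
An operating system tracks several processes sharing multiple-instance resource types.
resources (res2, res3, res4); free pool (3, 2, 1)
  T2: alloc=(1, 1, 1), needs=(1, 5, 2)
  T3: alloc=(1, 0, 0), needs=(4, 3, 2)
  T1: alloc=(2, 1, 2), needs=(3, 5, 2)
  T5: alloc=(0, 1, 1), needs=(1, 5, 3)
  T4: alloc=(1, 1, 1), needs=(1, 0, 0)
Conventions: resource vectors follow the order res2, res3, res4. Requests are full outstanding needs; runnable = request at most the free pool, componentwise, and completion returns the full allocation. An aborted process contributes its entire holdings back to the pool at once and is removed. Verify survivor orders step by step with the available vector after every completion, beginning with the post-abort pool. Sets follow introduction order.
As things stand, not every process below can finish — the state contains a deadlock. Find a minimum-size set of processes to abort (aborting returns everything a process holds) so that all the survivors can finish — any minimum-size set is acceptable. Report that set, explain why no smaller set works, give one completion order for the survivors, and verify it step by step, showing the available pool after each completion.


The answer: abort T2 and T5.
Key observation: the returned (1, 2, 2) from T2 and T5 is what brings T1 — unrunnable before, under any order — into play at step 3.
No one abort is enough; case by case: T2 alone leaves T1 blocked (short on res3); T3 alone leaves T2 blocked (short on res3); T1 alone leaves T2 blocked (short on res3); T5 alone leaves T2 blocked (short on res3); T4 alone leaves T2 blocked (short on res3).
Survivors finish in the order: T4, T3, T1. Walking it through (pool after the aborts first):
  pool = (4, 4, 3)
  run T4 (needs (1, 0, 0), free (4, 4, 3)); after release of (1, 1, 1) the pool is (5, 5, 4)
  run T3 (needs (4, 3, 2), free (5, 5, 4)); after release of (1, 0, 0) the pool is (6, 5, 4)
  run T1 (needs (3, 5, 2), free (6, 5, 4)); after release of (2, 1, 2) the pool is (8, 6, 6)


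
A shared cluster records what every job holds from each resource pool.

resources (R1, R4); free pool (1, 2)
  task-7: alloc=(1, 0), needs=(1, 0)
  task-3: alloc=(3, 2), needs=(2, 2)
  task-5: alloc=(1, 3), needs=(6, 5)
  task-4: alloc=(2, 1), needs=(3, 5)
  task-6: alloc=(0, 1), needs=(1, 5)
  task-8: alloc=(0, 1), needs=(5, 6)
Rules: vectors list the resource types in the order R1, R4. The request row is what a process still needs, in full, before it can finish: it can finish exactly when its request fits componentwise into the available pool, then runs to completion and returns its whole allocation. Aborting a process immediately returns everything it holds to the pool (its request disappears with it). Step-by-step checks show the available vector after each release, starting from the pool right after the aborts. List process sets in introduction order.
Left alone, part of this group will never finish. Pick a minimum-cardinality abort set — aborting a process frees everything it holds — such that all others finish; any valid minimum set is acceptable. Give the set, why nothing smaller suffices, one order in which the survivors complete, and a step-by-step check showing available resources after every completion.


The answer: abort task-8.
Key observation: before aborting task-8, task-6 was permanently blocked — no order could ever run it; afterwards it completes at step 3.
No smaller set exists: with zero aborts the deadlock remains.
One survivor order: task-7, task-3, task-6, task-4, task-5. Check, step by step (post-abort pool first):
  pool = (1, 3)
  task-7 needs (1, 0) <= (1, 3) -> finishes; pool += (1, 0) = (2, 3)
  task-3 needs (2, 2) <= (2, 3) -> finishes; pool += (3, 2) = (5, 5)
  task-6 needs (1, 5) <= (5, 5) -> finishes; pool += (0, 1) = (5, 6)
  task-4 needs (3, 5) <= (5, 6) -> finishes; pool += (2, 1) = (7, 7)
  task-5 needs (6, 5) <= (7, 7) -> finishes; pool += (1, 3) = (8, 10)
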